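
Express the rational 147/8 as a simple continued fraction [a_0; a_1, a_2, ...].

Run the Euclidean algorithm on 147 and 8; the successive quotients are the partial quotients a_0, a_1, ... (each step inverts the fractional part left over by the previous one):
  147 = 18*8 + 3, so a_0 = 18.
  8 = 2*3 + 2, so a_1 = 2.
  3 = 1*2 + 1, so a_2 = 1.
  2 = 2*1 + 0, so a_3 = 2.
The remainder reaches 0 after 4 divisions, so the expansion has 4 partial quotients, read off in order.

[18; 2, 1, 2]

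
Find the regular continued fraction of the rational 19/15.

Run the Euclidean algorithm on 19 and 15; the successive quotients are the partial quotients a_0, a_1, ... (each step inverts the fractional part left over by the previous one):
  19 = 1*15 + 4, so a_0 = 1.
  15 = 3*4 + 3, so a_1 = 3.
  4 = 1*3 + 1, so a_2 = 1.
  3 = 3*1 + 0, so a_3 = 3.
The remainder reaches 0 after 4 divisions, so the expansion has 4 partial quotients, read off in order.

[1; 3, 1, 3]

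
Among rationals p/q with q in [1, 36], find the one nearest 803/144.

Expand x = 803/144 as a continued fraction with the Euclidean algorithm:
  803 = 5*144 + 83, so a_0 = 5.
  144 = 1*83 + 61, so a_1 = 1.
  83 = 1*61 + 22, so a_2 = 1.
  61 = 2*22 + 17, so a_3 = 2.
  22 = 1*17 + 5, so a_4 = 1.
  17 = 3*5 + 2, so a_5 = 3.
  5 = 2*2 + 1, so a_6 = 2.
  2 = 2*1 + 0, so a_7 = 2.
so x = [5; 1, 1, 2, 1, 3, 2, 2].
Convergents (p_i = a_i*p_{i-1} + p_{i-2}, q_i = a_i*q_{i-1} + q_{i-2} with p_{-2}=0, p_{-1}=1, q_{-2}=1, q_{-1}=0), until the denominator exceeds 36:
  i=0: a_0=5, p_0 = 5*1 + 0 = 5, q_0 = 5*0 + 1 = 1.
  i=1: a_1=1, p_1 = 1*5 + 1 = 6, q_1 = 1*1 + 0 = 1.
  i=2: a_2=1, p_2 = 1*6 + 5 = 11, q_2 = 1*1 + 1 = 2.
  i=3: a_3=2, p_3 = 2*11 + 6 = 28, q_3 = 2*2 + 1 = 5.
  i=4: a_4=1, p_4 = 1*28 + 11 = 39, q_4 = 1*5 + 2 = 7.
  i=5: a_5=3, p_5 = 3*39 + 28 = 145, q_5 = 3*7 + 5 = 26.
  i=6: a_6=2, p_6 = 2*145 + 39 = 329, q_6 = 2*26 + 7 = 59.
q_6 = 59 > 36, so the last convergent with denominator <= 36 is p_5/q_5 = 145/26.
The closest fraction with denominator <= 36 is either p_5/q_5 or the intermediate fraction (k*p_5 + p_4)/(k*q_5 + q_4) with the largest k >= 1 whose denominator stays <= 36; these approach x as k grows, and every other convergent or intermediate fraction in range is farther away.
Largest k: floor((36 - q_4)/q_5) = floor((36 - 7)/26) = 1.
That gives (1*145 + 39)/(1*26 + 7) = 184/33.
Compare the errors: |x - 145/26| = |803*26 - 145*144|/(144*26) = 2/3744, and |x - 184/33| = |803*33 - 184*144|/(144*33) = 3/4752.
Cross-multiplying, 2*4752 = 9504 < 11232 = 3*3744, so 2/3744 is smaller: the convergent 145/26 is closer to x than 184/33.

145/26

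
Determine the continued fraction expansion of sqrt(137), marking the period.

[11; (1, 2, 2, 1, 1, 2, 2, 1, 22)]

Write x_i = (sqrt(137) + m_i)/d_i with (m_0, d_0) = (0, 1). a_0 = floor(sqrt(137)) = 11, since 11^2 = 121 <= 137 < 144 = 12^2.
Iterate m_{i+1} = d_i*a_i - m_i, d_{i+1} = (137 - m_{i+1}^2)/d_i, a_{i+1} = floor((a_0 + m_{i+1})/d_{i+1}):
  m_1 = 1*11 - 0 = 11, d_1 = (137 - 11^2)/1 = 16/1 = 16, a_1 = floor((11 + 11)/16) = 1.
  m_2 = 16*1 - 11 = 5, d_2 = (137 - 5^2)/16 = 112/16 = 7, a_2 = floor((11 + 5)/7) = 2.
  m_3 = 7*2 - 5 = 9, d_3 = (137 - 9^2)/7 = 56/7 = 8, a_3 = floor((11 + 9)/8) = 2.
  m_4 = 8*2 - 9 = 7, d_4 = (137 - 7^2)/8 = 88/8 = 11, a_4 = floor((11 + 7)/11) = 1.
  m_5 = 11*1 - 7 = 4, d_5 = (137 - 4^2)/11 = 121/11 = 11, a_5 = floor((11 + 4)/11) = 1.
  m_6 = 11*1 - 4 = 7, d_6 = (137 - 7^2)/11 = 88/11 = 8, a_6 = floor((11 + 7)/8) = 2.
  m_7 = 8*2 - 7 = 9, d_7 = (137 - 9^2)/8 = 56/8 = 7, a_7 = floor((11 + 9)/7) = 2.
  m_8 = 7*2 - 9 = 5, d_8 = (137 - 5^2)/7 = 112/7 = 16, a_8 = floor((11 + 5)/16) = 1.
  m_9 = 16*1 - 5 = 11, d_9 = (137 - 11^2)/16 = 16/16 = 1, a_9 = floor((11 + 11)/1) = 22.
  m_10 = 1*22 - 11 = 11, d_10 = (137 - 11^2)/1 = 16/1 = 16: (m_10, d_10) = (m_1, d_1) = (11, 16), so from here the quotients repeat a_1, ..., a_9; the period length is 9.
Hence the expansion of sqrt(137) is a_0 = 11 followed by the repeating block 1, 2, 2, 1, 1, 2, 2, 1, 22 (period 9).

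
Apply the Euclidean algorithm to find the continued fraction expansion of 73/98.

Run the Euclidean algorithm on 73 and 98; the successive quotients are the partial quotients a_0, a_1, ... (each step inverts the fractional part left over by the previous one):
  73 = 0*98 + 73, so a_0 = 0.
  98 = 1*73 + 25, so a_1 = 1.
  73 = 2*25 + 23, so a_2 = 2.
  25 = 1*23 + 2, so a_3 = 1.
  23 = 11*2 + 1, so a_4 = 11.
  2 = 2*1 + 0, so a_5 = 2.
The remainder reaches 0 after 6 divisions, so the expansion has 6 partial quotients, read off in order.

[0; 1, 2, 1, 11, 2]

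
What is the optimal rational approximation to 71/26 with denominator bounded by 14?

Expand x = 71/26 as a continued fraction with the Euclidean algorithm:
  71 = 2*26 + 19, so a_0 = 2.
  26 = 1*19 + 7, so a_1 = 1.
  19 = 2*7 + 5, so a_2 = 2.
  7 = 1*5 + 2, so a_3 = 1.
  5 = 2*2 + 1, so a_4 = 2.
  2 = 2*1 + 0, so a_5 = 2.
so x = [2; 1, 2, 1, 2, 2].
Convergents (p_i = a_i*p_{i-1} + p_{i-2}, q_i = a_i*q_{i-1} + q_{i-2} with p_{-2}=0, p_{-1}=1, q_{-2}=1, q_{-1}=0), until the denominator exceeds 14:
  i=0: a_0=2, p_0 = 2*1 + 0 = 2, q_0 = 2*0 + 1 = 1.
  i=1: a_1=1, p_1 = 1*2 + 1 = 3, q_1 = 1*1 + 0 = 1.
  i=2: a_2=2, p_2 = 2*3 + 2 = 8, q_2 = 2*1 + 1 = 3.
  i=3: a_3=1, p_3 = 1*8 + 3 = 11, q_3 = 1*3 + 1 = 4.
  i=4: a_4=2, p_4 = 2*11 + 8 = 30, q_4 = 2*4 + 3 = 11.
  i=5: a_5=2, p_5 = 2*30 + 11 = 71, q_5 = 2*11 + 4 = 26.
q_5 = 26 > 14, so the last convergent with denominator <= 14 is p_4/q_4 = 30/11.
The closest fraction with denominator <= 14 is either p_4/q_4 or the intermediate fraction (k*p_4 + p_3)/(k*q_4 + q_3) with the largest k >= 1 whose denominator stays <= 14; these approach x as k grows, and every other convergent or intermediate fraction in range is farther away.
Largest k: floor((14 - q_3)/q_4) = floor((14 - 4)/11) = 0.
Since k = 0, no intermediate fraction beyond p_4/q_4 has denominator <= 14, so the convergent 30/11 is the closest (its error is |71*11 - 30*26|/(26*11) = 1/286).

30/11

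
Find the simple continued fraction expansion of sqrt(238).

Write x_i = (sqrt(238) + m_i)/d_i with (m_0, d_0) = (0, 1). a_0 = floor(sqrt(238)) = 15, since 15^2 = 225 <= 238 < 256 = 16^2.
Iterate m_{i+1} = d_i*a_i - m_i, d_{i+1} = (238 - m_{i+1}^2)/d_i, a_{i+1} = floor((a_0 + m_{i+1})/d_{i+1}):
  m_1 = 1*15 - 0 = 15, d_1 = (238 - 15^2)/1 = 13/1 = 13, a_1 = floor((15 + 15)/13) = 2.
  m_2 = 13*2 - 15 = 11, d_2 = (238 - 11^2)/13 = 117/13 = 9, a_2 = floor((15 + 11)/9) = 2.
  m_3 = 9*2 - 11 = 7, d_3 = (238 - 7^2)/9 = 189/9 = 21, a_3 = floor((15 + 7)/21) = 1.
  m_4 = 21*1 - 7 = 14, d_4 = (238 - 14^2)/21 = 42/21 = 2, a_4 = floor((15 + 14)/2) = 14.
  m_5 = 2*14 - 14 = 14, d_5 = (238 - 14^2)/2 = 42/2 = 21, a_5 = floor((15 + 14)/21) = 1.
  m_6 = 21*1 - 14 = 7, d_6 = (238 - 7^2)/21 = 189/21 = 9, a_6 = floor((15 + 7)/9) = 2.
  m_7 = 9*2 - 7 = 11, d_7 = (238 - 11^2)/9 = 117/9 = 13, a_7 = floor((15 + 11)/13) = 2.
  m_8 = 13*2 - 11 = 15, d_8 = (238 - 15^2)/13 = 13/13 = 1, a_8 = floor((15 + 15)/1) = 30.
  m_9 = 1*30 - 15 = 15, d_9 = (238 - 15^2)/1 = 13/1 = 13: (m_9, d_9) = (m_1, d_1) = (15, 13), so from here the quotients repeat a_1, ..., a_8; the period length is 8.
Hence the expansion of sqrt(238) is a_0 = 15 followed by the repeating block 2, 2, 1, 14, 1, 2, 2, 30 (period 8).

[15; (2, 2, 1, 14, 1, 2, 2, 30)]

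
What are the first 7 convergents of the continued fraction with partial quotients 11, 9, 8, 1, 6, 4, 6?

11/1, 100/9, 811/73, 911/82, 6277/565, 26019/2342, 162391/14617

Using the convergent recurrence p_i = a_i*p_{i-1} + p_{i-2}, q_i = a_i*q_{i-1} + q_{i-2} with p_{-2}=0, p_{-1}=1, q_{-2}=1, q_{-1}=0:
  i=0: a_0=11, p_0 = 11*1 + 0 = 11, q_0 = 11*0 + 1 = 1.
  i=1: a_1=9, p_1 = 9*11 + 1 = 100, q_1 = 9*1 + 0 = 9.
  i=2: a_2=8, p_2 = 8*100 + 11 = 811, q_2 = 8*9 + 1 = 73.
  i=3: a_3=1, p_3 = 1*811 + 100 = 911, q_3 = 1*73 + 9 = 82.
  i=4: a_4=6, p_4 = 6*911 + 811 = 6277, q_4 = 6*82 + 73 = 565.
  i=5: a_5=4, p_5 = 4*6277 + 911 = 26019, q_5 = 4*565 + 82 = 2342.
  i=6: a_6=6, p_6 = 6*26019 + 6277 = 162391, q_6 = 6*2342 + 565 = 14617.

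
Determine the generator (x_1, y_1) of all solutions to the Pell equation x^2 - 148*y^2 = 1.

First expand sqrt(148) as a continued fraction. With x_i = (sqrt(148) + m_i)/d_i and (m_0, d_0) = (0, 1): a_0 = floor(sqrt(148)) = 12, since 12^2 = 144 <= 148 < 169 = 13^2.
Iterate m_{i+1} = d_i*a_i - m_i, d_{i+1} = (148 - m_{i+1}^2)/d_i, a_{i+1} = floor((a_0 + m_{i+1})/d_{i+1}):
  m_1 = 1*12 - 0 = 12, d_1 = (148 - 12^2)/1 = 4/1 = 4, a_1 = floor((12 + 12)/4) = 6.
  m_2 = 4*6 - 12 = 12, d_2 = (148 - 12^2)/4 = 4/4 = 1, a_2 = floor((12 + 12)/1) = 24.
  m_3 = 1*24 - 12 = 12, d_3 = (148 - 12^2)/1 = 4/1 = 4: (m_3, d_3) = (m_1, d_1) = (12, 4), so from here the quotients repeat a_1, a_2; the period length is 2.
So sqrt(148) = [12; (6, 24)] with period length k = 2.
k is even, so the fundamental solution of x^2 - 148y^2 = 1 is (p_{k-1}, q_{k-1}) = (p_1, q_1); compute convergents through index 1.
Convergents (p_i = a_i*p_{i-1} + p_{i-2}, q_i = a_i*q_{i-1} + q_{i-2} with p_{-2}=0, p_{-1}=1, q_{-2}=1, q_{-1}=0):
  i=0: a_0=12, p_0 = 12*1 + 0 = 12, q_0 = 12*0 + 1 = 1.
  i=1: a_1=6, p_1 = 6*12 + 1 = 73, q_1 = 6*1 + 0 = 6.
Check: 73^2 - 148*6^2 = 5329 - 5328 = 1, so (x, y) = (73, 6) solves the equation, and by the theorem it is the least positive solution.

(x, y) = (73, 6)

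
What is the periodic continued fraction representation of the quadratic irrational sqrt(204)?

Write x_i = (sqrt(204) + m_i)/d_i with (m_0, d_0) = (0, 1). a_0 = floor(sqrt(204)) = 14, since 14^2 = 196 <= 204 < 225 = 15^2.
Iterate m_{i+1} = d_i*a_i - m_i, d_{i+1} = (204 - m_{i+1}^2)/d_i, a_{i+1} = floor((a_0 + m_{i+1})/d_{i+1}):
  m_1 = 1*14 - 0 = 14, d_1 = (204 - 14^2)/1 = 8/1 = 8, a_1 = floor((14 + 14)/8) = 3.
  m_2 = 8*3 - 14 = 10, d_2 = (204 - 10^2)/8 = 104/8 = 13, a_2 = floor((14 + 10)/13) = 1.
  m_3 = 13*1 - 10 = 3, d_3 = (204 - 3^2)/13 = 195/13 = 15, a_3 = floor((14 + 3)/15) = 1.
  m_4 = 15*1 - 3 = 12, d_4 = (204 - 12^2)/15 = 60/15 = 4, a_4 = floor((14 + 12)/4) = 6.
  m_5 = 4*6 - 12 = 12, d_5 = (204 - 12^2)/4 = 60/4 = 15, a_5 = floor((14 + 12)/15) = 1.
  m_6 = 15*1 - 12 = 3, d_6 = (204 - 3^2)/15 = 195/15 = 13, a_6 = floor((14 + 3)/13) = 1.
  m_7 = 13*1 - 3 = 10, d_7 = (204 - 10^2)/13 = 104/13 = 8, a_7 = floor((14 + 10)/8) = 3.
  m_8 = 8*3 - 10 = 14, d_8 = (204 - 14^2)/8 = 8/8 = 1, a_8 = floor((14 + 14)/1) = 28.
  m_9 = 1*28 - 14 = 14, d_9 = (204 - 14^2)/1 = 8/1 = 8: (m_9, d_9) = (m_1, d_1) = (14, 8), so from here the quotients repeat a_1, ..., a_8; the period length is 8.
Hence the expansion of sqrt(204) is a_0 = 14 followed by the repeating block 3, 1, 1, 6, 1, 1, 3, 28 (period 8).

[14; (3, 1, 1, 6, 1, 1, 3, 28)]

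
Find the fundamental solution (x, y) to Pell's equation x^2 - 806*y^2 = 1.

(x, y) = (6166395, 217202)

First expand sqrt(806) as a continued fraction. With x_i = (sqrt(806) + m_i)/d_i and (m_0, d_0) = (0, 1): a_0 = floor(sqrt(806)) = 28, since 28^2 = 784 <= 806 < 841 = 29^2.
Iterate m_{i+1} = d_i*a_i - m_i, d_{i+1} = (806 - m_{i+1}^2)/d_i, a_{i+1} = floor((a_0 + m_{i+1})/d_{i+1}):
  m_1 = 1*28 - 0 = 28, d_1 = (806 - 28^2)/1 = 22/1 = 22, a_1 = floor((28 + 28)/22) = 2.
  m_2 = 22*2 - 28 = 16, d_2 = (806 - 16^2)/22 = 550/22 = 25, a_2 = floor((28 + 16)/25) = 1.
  m_3 = 25*1 - 16 = 9, d_3 = (806 - 9^2)/25 = 725/25 = 29, a_3 = floor((28 + 9)/29) = 1.
  m_4 = 29*1 - 9 = 20, d_4 = (806 - 20^2)/29 = 406/29 = 14, a_4 = floor((28 + 20)/14) = 3.
  m_5 = 14*3 - 20 = 22, d_5 = (806 - 22^2)/14 = 322/14 = 23, a_5 = floor((28 + 22)/23) = 2.
  m_6 = 23*2 - 22 = 24, d_6 = (806 - 24^2)/23 = 230/23 = 10, a_6 = floor((28 + 24)/10) = 5.
  m_7 = 10*5 - 24 = 26, d_7 = (806 - 26^2)/10 = 130/10 = 13, a_7 = floor((28 + 26)/13) = 4.
  m_8 = 13*4 - 26 = 26, d_8 = (806 - 26^2)/13 = 130/13 = 10, a_8 = floor((28 + 26)/10) = 5.
  m_9 = 10*5 - 26 = 24, d_9 = (806 - 24^2)/10 = 230/10 = 23, a_9 = floor((28 + 24)/23) = 2.
  m_10 = 23*2 - 24 = 22, d_10 = (806 - 22^2)/23 = 322/23 = 14, a_10 = floor((28 + 22)/14) = 3.
  m_11 = 14*3 - 22 = 20, d_11 = (806 - 20^2)/14 = 406/14 = 29, a_11 = floor((28 + 20)/29) = 1.
  m_12 = 29*1 - 20 = 9, d_12 = (806 - 9^2)/29 = 725/29 = 25, a_12 = floor((28 + 9)/25) = 1.
  m_13 = 25*1 - 9 = 16, d_13 = (806 - 16^2)/25 = 550/25 = 22, a_13 = floor((28 + 16)/22) = 2.
  m_14 = 22*2 - 16 = 28, d_14 = (806 - 28^2)/22 = 22/22 = 1, a_14 = floor((28 + 28)/1) = 56.
  m_15 = 1*56 - 28 = 28, d_15 = (806 - 28^2)/1 = 22/1 = 22: (m_15, d_15) = (m_1, d_1) = (28, 22), so from here the quotients repeat a_1, ..., a_14; the period length is 14.
So sqrt(806) = [28; (2, 1, 1, 3, 2, 5, 4, 5, 2, 3, 1, 1, 2, 56)] with period length k = 14.
k is even, so the fundamental solution of x^2 - 806y^2 = 1 is (p_{k-1}, q_{k-1}) = (p_13, q_13); compute convergents through index 13.
Convergents (p_i = a_i*p_{i-1} + p_{i-2}, q_i = a_i*q_{i-1} + q_{i-2} with p_{-2}=0, p_{-1}=1, q_{-2}=1, q_{-1}=0):
  i=0: a_0=28, p_0 = 28*1 + 0 = 28, q_0 = 28*0 + 1 = 1.
  i=1: a_1=2, p_1 = 2*28 + 1 = 57, q_1 = 2*1 + 0 = 2.
  i=2: a_2=1, p_2 = 1*57 + 28 = 85, q_2 = 1*2 + 1 = 3.
  i=3: a_3=1, p_3 = 1*85 + 57 = 142, q_3 = 1*3 + 2 = 5.
  i=4: a_4=3, p_4 = 3*142 + 85 = 511, q_4 = 3*5 + 3 = 18.
  i=5: a_5=2, p_5 = 2*511 + 142 = 1164, q_5 = 2*18 + 5 = 41.
  i=6: a_6=5, p_6 = 5*1164 + 511 = 6331, q_6 = 5*41 + 18 = 223.
  i=7: a_7=4, p_7 = 4*6331 + 1164 = 26488, q_7 = 4*223 + 41 = 933.
  i=8: a_8=5, p_8 = 5*26488 + 6331 = 138771, q_8 = 5*933 + 223 = 4888.
  i=9: a_9=2, p_9 = 2*138771 + 26488 = 304030, q_9 = 2*4888 + 933 = 10709.
  i=10: a_10=3, p_10 = 3*304030 + 138771 = 1050861, q_10 = 3*10709 + 4888 = 37015.
  i=11: a_11=1, p_11 = 1*1050861 + 304030 = 1354891, q_11 = 1*37015 + 10709 = 47724.
  i=12: a_12=1, p_12 = 1*1354891 + 1050861 = 2405752, q_12 = 1*47724 + 37015 = 84739.
  i=13: a_13=2, p_13 = 2*2405752 + 1354891 = 6166395, q_13 = 2*84739 + 47724 = 217202.
Check: 6166395^2 - 806*217202^2 = 38024427296025 - 38024427296024 = 1, so (x, y) = (6166395, 217202) solves the equation, and by the theorem it is the least positive solution.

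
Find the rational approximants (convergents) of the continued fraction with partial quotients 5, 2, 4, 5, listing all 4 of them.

5/1, 11/2, 49/9, 256/47

Using the convergent recurrence p_i = a_i*p_{i-1} + p_{i-2}, q_i = a_i*q_{i-1} + q_{i-2} with p_{-2}=0, p_{-1}=1, q_{-2}=1, q_{-1}=0:
  i=0: a_0=5, p_0 = 5*1 + 0 = 5, q_0 = 5*0 + 1 = 1.
  i=1: a_1=2, p_1 = 2*5 + 1 = 11, q_1 = 2*1 + 0 = 2.
  i=2: a_2=4, p_2 = 4*11 + 5 = 49, q_2 = 4*2 + 1 = 9.
  i=3: a_3=5, p_3 = 5*49 + 11 = 256, q_3 = 5*9 + 2 = 47.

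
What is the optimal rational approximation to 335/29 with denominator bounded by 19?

Expand x = 335/29 as a continued fraction with the Euclidean algorithm:
  335 = 11*29 + 16, so a_0 = 11.
  29 = 1*16 + 13, so a_1 = 1.
  16 = 1*13 + 3, so a_2 = 1.
  13 = 4*3 + 1, so a_3 = 4.
  3 = 3*1 + 0, so a_4 = 3.
so x = [11; 1, 1, 4, 3].
Convergents (p_i = a_i*p_{i-1} + p_{i-2}, q_i = a_i*q_{i-1} + q_{i-2} with p_{-2}=0, p_{-1}=1, q_{-2}=1, q_{-1}=0), until the denominator exceeds 19:
  i=0: a_0=11, p_0 = 11*1 + 0 = 11, q_0 = 11*0 + 1 = 1.
  i=1: a_1=1, p_1 = 1*11 + 1 = 12, q_1 = 1*1 + 0 = 1.
  i=2: a_2=1, p_2 = 1*12 + 11 = 23, q_2 = 1*1 + 1 = 2.
  i=3: a_3=4, p_3 = 4*23 + 12 = 104, q_3 = 4*2 + 1 = 9.
  i=4: a_4=3, p_4 = 3*104 + 23 = 335, q_4 = 3*9 + 2 = 29.
q_4 = 29 > 19, so the last convergent with denominator <= 19 is p_3/q_3 = 104/9.
The closest fraction with denominator <= 19 is either p_3/q_3 or the intermediate fraction (k*p_3 + p_2)/(k*q_3 + q_2) with the largest k >= 1 whose denominator stays <= 19; these approach x as k grows, and every other convergent or intermediate fraction in range is farther away.
Largest k: floor((19 - q_2)/q_3) = floor((19 - 2)/9) = 1.
That gives (1*104 + 23)/(1*9 + 2) = 127/11.
Compare the errors: |x - 104/9| = |335*9 - 104*29|/(29*9) = 1/261, and |x - 127/11| = |335*11 - 127*29|/(29*11) = 2/319.
Cross-multiplying, 1*319 = 319 < 522 = 2*261, so 1/261 is smaller: the convergent 104/9 is closer to x than 127/11.

104/9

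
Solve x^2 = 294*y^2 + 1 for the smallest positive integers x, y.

First expand sqrt(294) as a continued fraction. With x_i = (sqrt(294) + m_i)/d_i and (m_0, d_0) = (0, 1): a_0 = floor(sqrt(294)) = 17, since 17^2 = 289 <= 294 < 324 = 18^2.
Iterate m_{i+1} = d_i*a_i - m_i, d_{i+1} = (294 - m_{i+1}^2)/d_i, a_{i+1} = floor((a_0 + m_{i+1})/d_{i+1}):
  m_1 = 1*17 - 0 = 17, d_1 = (294 - 17^2)/1 = 5/1 = 5, a_1 = floor((17 + 17)/5) = 6.
  m_2 = 5*6 - 17 = 13, d_2 = (294 - 13^2)/5 = 125/5 = 25, a_2 = floor((17 + 13)/25) = 1.
  m_3 = 25*1 - 13 = 12, d_3 = (294 - 12^2)/25 = 150/25 = 6, a_3 = floor((17 + 12)/6) = 4.
  m_4 = 6*4 - 12 = 12, d_4 = (294 - 12^2)/6 = 150/6 = 25, a_4 = floor((17 + 12)/25) = 1.
  m_5 = 25*1 - 12 = 13, d_5 = (294 - 13^2)/25 = 125/25 = 5, a_5 = floor((17 + 13)/5) = 6.
  m_6 = 5*6 - 13 = 17, d_6 = (294 - 17^2)/5 = 5/5 = 1, a_6 = floor((17 + 17)/1) = 34.
  m_7 = 1*34 - 17 = 17, d_7 = (294 - 17^2)/1 = 5/1 = 5: (m_7, d_7) = (m_1, d_1) = (17, 5), so from here the quotients repeat a_1, ..., a_6; the period length is 6.
So sqrt(294) = [17; (6, 1, 4, 1, 6, 34)] with period length k = 6.
k is even, so the fundamental solution of x^2 - 294y^2 = 1 is (p_{k-1}, q_{k-1}) = (p_5, q_5); compute convergents through index 5.
Convergents (p_i = a_i*p_{i-1} + p_{i-2}, q_i = a_i*q_{i-1} + q_{i-2} with p_{-2}=0, p_{-1}=1, q_{-2}=1, q_{-1}=0):
  i=0: a_0=17, p_0 = 17*1 + 0 = 17, q_0 = 17*0 + 1 = 1.
  i=1: a_1=6, p_1 = 6*17 + 1 = 103, q_1 = 6*1 + 0 = 6.
  i=2: a_2=1, p_2 = 1*103 + 17 = 120, q_2 = 1*6 + 1 = 7.
  i=3: a_3=4, p_3 = 4*120 + 103 = 583, q_3 = 4*7 + 6 = 34.
  i=4: a_4=1, p_4 = 1*583 + 120 = 703, q_4 = 1*34 + 7 = 41.
  i=5: a_5=6, p_5 = 6*703 + 583 = 4801, q_5 = 6*41 + 34 = 280.
Check: 4801^2 - 294*280^2 = 23049601 - 23049600 = 1, so (x, y) = (4801, 280) solves the equation, and by the theorem it is the least positive solution.

(x, y) = (4801, 280)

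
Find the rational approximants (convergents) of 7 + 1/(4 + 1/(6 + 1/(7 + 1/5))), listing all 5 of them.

7/1, 29/4, 181/25, 1296/179, 6661/920

Using the convergent recurrence p_i = a_i*p_{i-1} + p_{i-2}, q_i = a_i*q_{i-1} + q_{i-2} with p_{-2}=0, p_{-1}=1, q_{-2}=1, q_{-1}=0:
  i=0: a_0=7, p_0 = 7*1 + 0 = 7, q_0 = 7*0 + 1 = 1.
  i=1: a_1=4, p_1 = 4*7 + 1 = 29, q_1 = 4*1 + 0 = 4.
  i=2: a_2=6, p_2 = 6*29 + 7 = 181, q_2 = 6*4 + 1 = 25.
  i=3: a_3=7, p_3 = 7*181 + 29 = 1296, q_3 = 7*25 + 4 = 179.
  i=4: a_4=5, p_4 = 5*1296 + 181 = 6661, q_4 = 5*179 + 25 = 920.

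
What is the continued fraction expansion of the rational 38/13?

[2; 1, 12]

Run the Euclidean algorithm on 38 and 13; the successive quotients are the partial quotients a_0, a_1, ... (each step inverts the fractional part left over by the previous one):
  38 = 2*13 + 12, so a_0 = 2.
  13 = 1*12 + 1, so a_1 = 1.
  12 = 12*1 + 0, so a_2 = 12.
The remainder reaches 0 after 3 divisions, so the expansion has 3 partial quotients, read off in order.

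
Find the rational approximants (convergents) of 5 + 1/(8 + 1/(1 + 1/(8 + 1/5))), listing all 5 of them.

Using the convergent recurrence p_i = a_i*p_{i-1} + p_{i-2}, q_i = a_i*q_{i-1} + q_{i-2} with p_{-2}=0, p_{-1}=1, q_{-2}=1, q_{-1}=0:
  i=0: a_0=5, p_0 = 5*1 + 0 = 5, q_0 = 5*0 + 1 = 1.
  i=1: a_1=8, p_1 = 8*5 + 1 = 41, q_1 = 8*1 + 0 = 8.
  i=2: a_2=1, p_2 = 1*41 + 5 = 46, q_2 = 1*8 + 1 = 9.
  i=3: a_3=8, p_3 = 8*46 + 41 = 409, q_3 = 8*9 + 8 = 80.
  i=4: a_4=5, p_4 = 5*409 + 46 = 2091, q_4 = 5*80 + 9 = 409.

5/1, 41/8, 46/9, 409/80, 2091/409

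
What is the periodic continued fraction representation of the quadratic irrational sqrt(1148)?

Write x_i = (sqrt(1148) + m_i)/d_i with (m_0, d_0) = (0, 1). a_0 = floor(sqrt(1148)) = 33, since 33^2 = 1089 <= 1148 < 1156 = 34^2.
Iterate m_{i+1} = d_i*a_i - m_i, d_{i+1} = (1148 - m_{i+1}^2)/d_i, a_{i+1} = floor((a_0 + m_{i+1})/d_{i+1}):
  m_1 = 1*33 - 0 = 33, d_1 = (1148 - 33^2)/1 = 59/1 = 59, a_1 = floor((33 + 33)/59) = 1.
  m_2 = 59*1 - 33 = 26, d_2 = (1148 - 26^2)/59 = 472/59 = 8, a_2 = floor((33 + 26)/8) = 7.
  m_3 = 8*7 - 26 = 30, d_3 = (1148 - 30^2)/8 = 248/8 = 31, a_3 = floor((33 + 30)/31) = 2.
  m_4 = 31*2 - 30 = 32, d_4 = (1148 - 32^2)/31 = 124/31 = 4, a_4 = floor((33 + 32)/4) = 16.
  m_5 = 4*16 - 32 = 32, d_5 = (1148 - 32^2)/4 = 124/4 = 31, a_5 = floor((33 + 32)/31) = 2.
  m_6 = 31*2 - 32 = 30, d_6 = (1148 - 30^2)/31 = 248/31 = 8, a_6 = floor((33 + 30)/8) = 7.
  m_7 = 8*7 - 30 = 26, d_7 = (1148 - 26^2)/8 = 472/8 = 59, a_7 = floor((33 + 26)/59) = 1.
  m_8 = 59*1 - 26 = 33, d_8 = (1148 - 33^2)/59 = 59/59 = 1, a_8 = floor((33 + 33)/1) = 66.
  m_9 = 1*66 - 33 = 33, d_9 = (1148 - 33^2)/1 = 59/1 = 59: (m_9, d_9) = (m_1, d_1) = (33, 59), so from here the quotients repeat a_1, ..., a_8; the period length is 8.
Hence the expansion of sqrt(1148) is a_0 = 33 followed by the repeating block 1, 7, 2, 16, 2, 7, 1, 66 (period 8).

[33; (1, 7, 2, 16, 2, 7, 1, 66)]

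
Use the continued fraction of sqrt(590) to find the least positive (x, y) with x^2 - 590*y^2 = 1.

First expand sqrt(590) as a continued fraction. With x_i = (sqrt(590) + m_i)/d_i and (m_0, d_0) = (0, 1): a_0 = floor(sqrt(590)) = 24, since 24^2 = 576 <= 590 < 625 = 25^2.
Iterate m_{i+1} = d_i*a_i - m_i, d_{i+1} = (590 - m_{i+1}^2)/d_i, a_{i+1} = floor((a_0 + m_{i+1})/d_{i+1}):
  m_1 = 1*24 - 0 = 24, d_1 = (590 - 24^2)/1 = 14/1 = 14, a_1 = floor((24 + 24)/14) = 3.
  m_2 = 14*3 - 24 = 18, d_2 = (590 - 18^2)/14 = 266/14 = 19, a_2 = floor((24 + 18)/19) = 2.
  m_3 = 19*2 - 18 = 20, d_3 = (590 - 20^2)/19 = 190/19 = 10, a_3 = floor((24 + 20)/10) = 4.
  m_4 = 10*4 - 20 = 20, d_4 = (590 - 20^2)/10 = 190/10 = 19, a_4 = floor((24 + 20)/19) = 2.
  m_5 = 19*2 - 20 = 18, d_5 = (590 - 18^2)/19 = 266/19 = 14, a_5 = floor((24 + 18)/14) = 3.
  m_6 = 14*3 - 18 = 24, d_6 = (590 - 24^2)/14 = 14/14 = 1, a_6 = floor((24 + 24)/1) = 48.
  m_7 = 1*48 - 24 = 24, d_7 = (590 - 24^2)/1 = 14/1 = 14: (m_7, d_7) = (m_1, d_1) = (24, 14), so from here the quotients repeat a_1, ..., a_6; the period length is 6.
So sqrt(590) = [24; (3, 2, 4, 2, 3, 48)] with period length k = 6.
k is even, so the fundamental solution of x^2 - 590y^2 = 1 is (p_{k-1}, q_{k-1}) = (p_5, q_5); compute convergents through index 5.
Convergents (p_i = a_i*p_{i-1} + p_{i-2}, q_i = a_i*q_{i-1} + q_{i-2} with p_{-2}=0, p_{-1}=1, q_{-2}=1, q_{-1}=0):
  i=0: a_0=24, p_0 = 24*1 + 0 = 24, q_0 = 24*0 + 1 = 1.
  i=1: a_1=3, p_1 = 3*24 + 1 = 73, q_1 = 3*1 + 0 = 3.
  i=2: a_2=2, p_2 = 2*73 + 24 = 170, q_2 = 2*3 + 1 = 7.
  i=3: a_3=4, p_3 = 4*170 + 73 = 753, q_3 = 4*7 + 3 = 31.
  i=4: a_4=2, p_4 = 2*753 + 170 = 1676, q_4 = 2*31 + 7 = 69.
  i=5: a_5=3, p_5 = 3*1676 + 753 = 5781, q_5 = 3*69 + 31 = 238.
Check: 5781^2 - 590*238^2 = 33419961 - 33419960 = 1, so (x, y) = (5781, 238) solves the equation, and by the theorem it is the least positive solution.

(x, y) = (5781, 238)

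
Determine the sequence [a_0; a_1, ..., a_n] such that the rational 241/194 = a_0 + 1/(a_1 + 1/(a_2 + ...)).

[1; 4, 7, 1, 5]

Run the Euclidean algorithm on 241 and 194; the successive quotients are the partial quotients a_0, a_1, ... (each step inverts the fractional part left over by the previous one):
  241 = 1*194 + 47, so a_0 = 1.
  194 = 4*47 + 6, so a_1 = 4.
  47 = 7*6 + 5, so a_2 = 7.
  6 = 1*5 + 1, so a_3 = 1.
  5 = 5*1 + 0, so a_4 = 5.
The remainder reaches 0 after 5 divisions, so the expansion has 5 partial quotients, read off in order.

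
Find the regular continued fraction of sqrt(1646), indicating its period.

[40; (1, 1, 3, 40, 3, 1, 1, 80)]

Write x_i = (sqrt(1646) + m_i)/d_i with (m_0, d_0) = (0, 1). a_0 = floor(sqrt(1646)) = 40, since 40^2 = 1600 <= 1646 < 1681 = 41^2.
Iterate m_{i+1} = d_i*a_i - m_i, d_{i+1} = (1646 - m_{i+1}^2)/d_i, a_{i+1} = floor((a_0 + m_{i+1})/d_{i+1}):
  m_1 = 1*40 - 0 = 40, d_1 = (1646 - 40^2)/1 = 46/1 = 46, a_1 = floor((40 + 40)/46) = 1.
  m_2 = 46*1 - 40 = 6, d_2 = (1646 - 6^2)/46 = 1610/46 = 35, a_2 = floor((40 + 6)/35) = 1.
  m_3 = 35*1 - 6 = 29, d_3 = (1646 - 29^2)/35 = 805/35 = 23, a_3 = floor((40 + 29)/23) = 3.
  m_4 = 23*3 - 29 = 40, d_4 = (1646 - 40^2)/23 = 46/23 = 2, a_4 = floor((40 + 40)/2) = 40.
  m_5 = 2*40 - 40 = 40, d_5 = (1646 - 40^2)/2 = 46/2 = 23, a_5 = floor((40 + 40)/23) = 3.
  m_6 = 23*3 - 40 = 29, d_6 = (1646 - 29^2)/23 = 805/23 = 35, a_6 = floor((40 + 29)/35) = 1.
  m_7 = 35*1 - 29 = 6, d_7 = (1646 - 6^2)/35 = 1610/35 = 46, a_7 = floor((40 + 6)/46) = 1.
  m_8 = 46*1 - 6 = 40, d_8 = (1646 - 40^2)/46 = 46/46 = 1, a_8 = floor((40 + 40)/1) = 80.
  m_9 = 1*80 - 40 = 40, d_9 = (1646 - 40^2)/1 = 46/1 = 46: (m_9, d_9) = (m_1, d_1) = (40, 46), so from here the quotients repeat a_1, ..., a_8; the period length is 8.
Hence the expansion of sqrt(1646) is a_0 = 40 followed by the repeating block 1, 1, 3, 40, 3, 1, 1, 80 (period 8).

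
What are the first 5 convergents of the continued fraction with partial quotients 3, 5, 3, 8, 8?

Using the convergent recurrence p_i = a_i*p_{i-1} + p_{i-2}, q_i = a_i*q_{i-1} + q_{i-2} with p_{-2}=0, p_{-1}=1, q_{-2}=1, q_{-1}=0:
  i=0: a_0=3, p_0 = 3*1 + 0 = 3, q_0 = 3*0 + 1 = 1.
  i=1: a_1=5, p_1 = 5*3 + 1 = 16, q_1 = 5*1 + 0 = 5.
  i=2: a_2=3, p_2 = 3*16 + 3 = 51, q_2 = 3*5 + 1 = 16.
  i=3: a_3=8, p_3 = 8*51 + 16 = 424, q_3 = 8*16 + 5 = 133.
  i=4: a_4=8, p_4 = 8*424 + 51 = 3443, q_4 = 8*133 + 16 = 1080.

3/1, 16/5, 51/16, 424/133, 3443/1080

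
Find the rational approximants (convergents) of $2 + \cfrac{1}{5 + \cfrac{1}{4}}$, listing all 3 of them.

2/1, 11/5, 46/21

Using the convergent recurrence p_i = a_i*p_{i-1} + p_{i-2}, q_i = a_i*q_{i-1} + q_{i-2} with p_{-2}=0, p_{-1}=1, q_{-2}=1, q_{-1}=0:
  i=0: a_0=2, p_0 = 2*1 + 0 = 2, q_0 = 2*0 + 1 = 1.
  i=1: a_1=5, p_1 = 5*2 + 1 = 11, q_1 = 5*1 + 0 = 5.
  i=2: a_2=4, p_2 = 4*11 + 2 = 46, q_2 = 4*5 + 1 = 21.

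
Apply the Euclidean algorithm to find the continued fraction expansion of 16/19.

Run the Euclidean algorithm on 16 and 19; the successive quotients are the partial quotients a_0, a_1, ... (each step inverts the fractional part left over by the previous one):
  16 = 0*19 + 16, so a_0 = 0.
  19 = 1*16 + 3, so a_1 = 1.
  16 = 5*3 + 1, so a_2 = 5.
  3 = 3*1 + 0, so a_3 = 3.
The remainder reaches 0 after 4 divisions, so the expansion has 4 partial quotients, read off in order.

[0; 1, 5, 3]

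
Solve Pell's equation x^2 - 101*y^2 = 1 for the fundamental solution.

(x, y) = (201, 20)

First expand sqrt(101) as a continued fraction. With x_i = (sqrt(101) + m_i)/d_i and (m_0, d_0) = (0, 1): a_0 = floor(sqrt(101)) = 10, since 10^2 = 100 <= 101 < 121 = 11^2.
Iterate m_{i+1} = d_i*a_i - m_i, d_{i+1} = (101 - m_{i+1}^2)/d_i, a_{i+1} = floor((a_0 + m_{i+1})/d_{i+1}):
  m_1 = 1*10 - 0 = 10, d_1 = (101 - 10^2)/1 = 1/1 = 1, a_1 = floor((10 + 10)/1) = 20.
  m_2 = 1*20 - 10 = 10, d_2 = (101 - 10^2)/1 = 1/1 = 1: (m_2, d_2) = (m_1, d_1) = (10, 1), so from here the quotient a_1 repeats; the period length is 1.
So sqrt(101) = [10; (20)] with period length k = 1.
k is odd, so (p_{k-1}, q_{k-1}) only solves x^2 - 101y^2 = -1 and the fundamental solution of x^2 - 101y^2 = 1 is (p_{2k-1}, q_{2k-1}) = (p_1, q_1); compute convergents through index 1, running through the period twice.
Convergents (p_i = a_i*p_{i-1} + p_{i-2}, q_i = a_i*q_{i-1} + q_{i-2} with p_{-2}=0, p_{-1}=1, q_{-2}=1, q_{-1}=0):
  i=0: a_0=10, p_0 = 10*1 + 0 = 10, q_0 = 10*0 + 1 = 1.
  i=1: a_1=20, p_1 = 20*10 + 1 = 201, q_1 = 20*1 + 0 = 20.
Indeed p_0^2 - 101*q_0^2 = 100 - 101 = -1, not +1.
Check: 201^2 - 101*20^2 = 40401 - 40400 = 1, so (x, y) = (201, 20) solves the equation, and by the theorem it is the least positive solution.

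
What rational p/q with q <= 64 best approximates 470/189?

92/37

Expand x = 470/189 as a continued fraction with the Euclidean algorithm:
  470 = 2*189 + 92, so a_0 = 2.
  189 = 2*92 + 5, so a_1 = 2.
  92 = 18*5 + 2, so a_2 = 18.
  5 = 2*2 + 1, so a_3 = 2.
  2 = 2*1 + 0, so a_4 = 2.
so x = [2; 2, 18, 2, 2].
Convergents (p_i = a_i*p_{i-1} + p_{i-2}, q_i = a_i*q_{i-1} + q_{i-2} with p_{-2}=0, p_{-1}=1, q_{-2}=1, q_{-1}=0), until the denominator exceeds 64:
  i=0: a_0=2, p_0 = 2*1 + 0 = 2, q_0 = 2*0 + 1 = 1.
  i=1: a_1=2, p_1 = 2*2 + 1 = 5, q_1 = 2*1 + 0 = 2.
  i=2: a_2=18, p_2 = 18*5 + 2 = 92, q_2 = 18*2 + 1 = 37.
  i=3: a_3=2, p_3 = 2*92 + 5 = 189, q_3 = 2*37 + 2 = 76.
q_3 = 76 > 64, so the last convergent with denominator <= 64 is p_2/q_2 = 92/37.
The closest fraction with denominator <= 64 is either p_2/q_2 or the intermediate fraction (k*p_2 + p_1)/(k*q_2 + q_1) with the largest k >= 1 whose denominator stays <= 64; these approach x as k grows, and every other convergent or intermediate fraction in range is farther away.
Largest k: floor((64 - q_1)/q_2) = floor((64 - 2)/37) = 1.
That gives (1*92 + 5)/(1*37 + 2) = 97/39.
Compare the errors: |x - 92/37| = |470*37 - 92*189|/(189*37) = 2/6993, and |x - 97/39| = |470*39 - 97*189|/(189*39) = 3/7371.
Cross-multiplying, 2*7371 = 14742 < 20979 = 3*6993, so 2/6993 is smaller: the convergent 92/37 is closer to x than 97/39.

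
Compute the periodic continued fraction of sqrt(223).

Write x_i = (sqrt(223) + m_i)/d_i with (m_0, d_0) = (0, 1). a_0 = floor(sqrt(223)) = 14, since 14^2 = 196 <= 223 < 225 = 15^2.
Iterate m_{i+1} = d_i*a_i - m_i, d_{i+1} = (223 - m_{i+1}^2)/d_i, a_{i+1} = floor((a_0 + m_{i+1})/d_{i+1}):
  m_1 = 1*14 - 0 = 14, d_1 = (223 - 14^2)/1 = 27/1 = 27, a_1 = floor((14 + 14)/27) = 1.
  m_2 = 27*1 - 14 = 13, d_2 = (223 - 13^2)/27 = 54/27 = 2, a_2 = floor((14 + 13)/2) = 13.
  m_3 = 2*13 - 13 = 13, d_3 = (223 - 13^2)/2 = 54/2 = 27, a_3 = floor((14 + 13)/27) = 1.
  m_4 = 27*1 - 13 = 14, d_4 = (223 - 14^2)/27 = 27/27 = 1, a_4 = floor((14 + 14)/1) = 28.
  m_5 = 1*28 - 14 = 14, d_5 = (223 - 14^2)/1 = 27/1 = 27: (m_5, d_5) = (m_1, d_1) = (14, 27), so from here the quotients repeat a_1, ..., a_4; the period length is 4.
Hence the expansion of sqrt(223) is a_0 = 14 followed by the repeating block 1, 13, 1, 28 (period 4).

[14; (1, 13, 1, 28)]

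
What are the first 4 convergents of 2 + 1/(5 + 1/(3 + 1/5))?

2/1, 11/5, 35/16, 186/85

Using the convergent recurrence p_i = a_i*p_{i-1} + p_{i-2}, q_i = a_i*q_{i-1} + q_{i-2} with p_{-2}=0, p_{-1}=1, q_{-2}=1, q_{-1}=0:
  i=0: a_0=2, p_0 = 2*1 + 0 = 2, q_0 = 2*0 + 1 = 1.
  i=1: a_1=5, p_1 = 5*2 + 1 = 11, q_1 = 5*1 + 0 = 5.
  i=2: a_2=3, p_2 = 3*11 + 2 = 35, q_2 = 3*5 + 1 = 16.
  i=3: a_3=5, p_3 = 5*35 + 11 = 186, q_3 = 5*16 + 5 = 85.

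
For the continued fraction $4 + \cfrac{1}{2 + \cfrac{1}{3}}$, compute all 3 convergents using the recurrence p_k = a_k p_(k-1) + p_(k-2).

Using the convergent recurrence p_i = a_i*p_{i-1} + p_{i-2}, q_i = a_i*q_{i-1} + q_{i-2} with p_{-2}=0, p_{-1}=1, q_{-2}=1, q_{-1}=0:
  i=0: a_0=4, p_0 = 4*1 + 0 = 4, q_0 = 4*0 + 1 = 1.
  i=1: a_1=2, p_1 = 2*4 + 1 = 9, q_1 = 2*1 + 0 = 2.
  i=2: a_2=3, p_2 = 3*9 + 4 = 31, q_2 = 3*2 + 1 = 7.

4/1, 9/2, 31/7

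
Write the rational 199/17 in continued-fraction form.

Run the Euclidean algorithm on 199 and 17; the successive quotients are the partial quotients a_0, a_1, ... (each step inverts the fractional part left over by the previous one):
  199 = 11*17 + 12, so a_0 = 11.
  17 = 1*12 + 5, so a_1 = 1.
  12 = 2*5 + 2, so a_2 = 2.
  5 = 2*2 + 1, so a_3 = 2.
  2 = 2*1 + 0, so a_4 = 2.
The remainder reaches 0 after 5 divisions, so the expansion has 5 partial quotients, read off in order.

[11; 1, 2, 2, 2]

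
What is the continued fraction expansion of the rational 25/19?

[1; 3, 6]

Run the Euclidean algorithm on 25 and 19; the successive quotients are the partial quotients a_0, a_1, ... (each step inverts the fractional part left over by the previous one):
  25 = 1*19 + 6, so a_0 = 1.
  19 = 3*6 + 1, so a_1 = 3.
  6 = 6*1 + 0, so a_2 = 6.
The remainder reaches 0 after 3 divisions, so the expansion has 3 partial quotients, read off in order.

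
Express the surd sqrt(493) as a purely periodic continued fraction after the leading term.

Write x_i = (sqrt(493) + m_i)/d_i with (m_0, d_0) = (0, 1). a_0 = floor(sqrt(493)) = 22, since 22^2 = 484 <= 493 < 529 = 23^2.
Iterate m_{i+1} = d_i*a_i - m_i, d_{i+1} = (493 - m_{i+1}^2)/d_i, a_{i+1} = floor((a_0 + m_{i+1})/d_{i+1}):
  m_1 = 1*22 - 0 = 22, d_1 = (493 - 22^2)/1 = 9/1 = 9, a_1 = floor((22 + 22)/9) = 4.
  m_2 = 9*4 - 22 = 14, d_2 = (493 - 14^2)/9 = 297/9 = 33, a_2 = floor((22 + 14)/33) = 1.
  m_3 = 33*1 - 14 = 19, d_3 = (493 - 19^2)/33 = 132/33 = 4, a_3 = floor((22 + 19)/4) = 10.
  m_4 = 4*10 - 19 = 21, d_4 = (493 - 21^2)/4 = 52/4 = 13, a_4 = floor((22 + 21)/13) = 3.
  m_5 = 13*3 - 21 = 18, d_5 = (493 - 18^2)/13 = 169/13 = 13, a_5 = floor((22 + 18)/13) = 3.
  m_6 = 13*3 - 18 = 21, d_6 = (493 - 21^2)/13 = 52/13 = 4, a_6 = floor((22 + 21)/4) = 10.
  m_7 = 4*10 - 21 = 19, d_7 = (493 - 19^2)/4 = 132/4 = 33, a_7 = floor((22 + 19)/33) = 1.
  m_8 = 33*1 - 19 = 14, d_8 = (493 - 14^2)/33 = 297/33 = 9, a_8 = floor((22 + 14)/9) = 4.
  m_9 = 9*4 - 14 = 22, d_9 = (493 - 22^2)/9 = 9/9 = 1, a_9 = floor((22 + 22)/1) = 44.
  m_10 = 1*44 - 22 = 22, d_10 = (493 - 22^2)/1 = 9/1 = 9: (m_10, d_10) = (m_1, d_1) = (22, 9), so from here the quotients repeat a_1, ..., a_9; the period length is 9.
Hence the expansion of sqrt(493) is a_0 = 22 followed by the repeating block 4, 1, 10, 3, 3, 10, 1, 4, 44 (period 9).

[22; (4, 1, 10, 3, 3, 10, 1, 4, 44)]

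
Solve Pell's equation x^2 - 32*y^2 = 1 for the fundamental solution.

(x, y) = (17, 3)

First expand sqrt(32) as a continued fraction. With x_i = (sqrt(32) + m_i)/d_i and (m_0, d_0) = (0, 1): a_0 = floor(sqrt(32)) = 5, since 5^2 = 25 <= 32 < 36 = 6^2.
Iterate m_{i+1} = d_i*a_i - m_i, d_{i+1} = (32 - m_{i+1}^2)/d_i, a_{i+1} = floor((a_0 + m_{i+1})/d_{i+1}):
  m_1 = 1*5 - 0 = 5, d_1 = (32 - 5^2)/1 = 7/1 = 7, a_1 = floor((5 + 5)/7) = 1.
  m_2 = 7*1 - 5 = 2, d_2 = (32 - 2^2)/7 = 28/7 = 4, a_2 = floor((5 + 2)/4) = 1.
  m_3 = 4*1 - 2 = 2, d_3 = (32 - 2^2)/4 = 28/4 = 7, a_3 = floor((5 + 2)/7) = 1.
  m_4 = 7*1 - 2 = 5, d_4 = (32 - 5^2)/7 = 7/7 = 1, a_4 = floor((5 + 5)/1) = 10.
  m_5 = 1*10 - 5 = 5, d_5 = (32 - 5^2)/1 = 7/1 = 7: (m_5, d_5) = (m_1, d_1) = (5, 7), so from here the quotients repeat a_1, ..., a_4; the period length is 4.
So sqrt(32) = [5; (1, 1, 1, 10)] with period length k = 4.
k is even, so the fundamental solution of x^2 - 32y^2 = 1 is (p_{k-1}, q_{k-1}) = (p_3, q_3); compute convergents through index 3.
Convergents (p_i = a_i*p_{i-1} + p_{i-2}, q_i = a_i*q_{i-1} + q_{i-2} with p_{-2}=0, p_{-1}=1, q_{-2}=1, q_{-1}=0):
  i=0: a_0=5, p_0 = 5*1 + 0 = 5, q_0 = 5*0 + 1 = 1.
  i=1: a_1=1, p_1 = 1*5 + 1 = 6, q_1 = 1*1 + 0 = 1.
  i=2: a_2=1, p_2 = 1*6 + 5 = 11, q_2 = 1*1 + 1 = 2.
  i=3: a_3=1, p_3 = 1*11 + 6 = 17, q_3 = 1*2 + 1 = 3.
Check: 17^2 - 32*3^2 = 289 - 288 = 1, so (x, y) = (17, 3) solves the equation, and by the theorem it is the least positive solution.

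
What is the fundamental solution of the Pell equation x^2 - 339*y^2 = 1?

(x, y) = (97970, 5321)

First expand sqrt(339) as a continued fraction. With x_i = (sqrt(339) + m_i)/d_i and (m_0, d_0) = (0, 1): a_0 = floor(sqrt(339)) = 18, since 18^2 = 324 <= 339 < 361 = 19^2.
Iterate m_{i+1} = d_i*a_i - m_i, d_{i+1} = (339 - m_{i+1}^2)/d_i, a_{i+1} = floor((a_0 + m_{i+1})/d_{i+1}):
  m_1 = 1*18 - 0 = 18, d_1 = (339 - 18^2)/1 = 15/1 = 15, a_1 = floor((18 + 18)/15) = 2.
  m_2 = 15*2 - 18 = 12, d_2 = (339 - 12^2)/15 = 195/15 = 13, a_2 = floor((18 + 12)/13) = 2.
  m_3 = 13*2 - 12 = 14, d_3 = (339 - 14^2)/13 = 143/13 = 11, a_3 = floor((18 + 14)/11) = 2.
  m_4 = 11*2 - 14 = 8, d_4 = (339 - 8^2)/11 = 275/11 = 25, a_4 = floor((18 + 8)/25) = 1.
  m_5 = 25*1 - 8 = 17, d_5 = (339 - 17^2)/25 = 50/25 = 2, a_5 = floor((18 + 17)/2) = 17.
  m_6 = 2*17 - 17 = 17, d_6 = (339 - 17^2)/2 = 50/2 = 25, a_6 = floor((18 + 17)/25) = 1.
  m_7 = 25*1 - 17 = 8, d_7 = (339 - 8^2)/25 = 275/25 = 11, a_7 = floor((18 + 8)/11) = 2.
  m_8 = 11*2 - 8 = 14, d_8 = (339 - 14^2)/11 = 143/11 = 13, a_8 = floor((18 + 14)/13) = 2.
  m_9 = 13*2 - 14 = 12, d_9 = (339 - 12^2)/13 = 195/13 = 15, a_9 = floor((18 + 12)/15) = 2.
  m_10 = 15*2 - 12 = 18, d_10 = (339 - 18^2)/15 = 15/15 = 1, a_10 = floor((18 + 18)/1) = 36.
  m_11 = 1*36 - 18 = 18, d_11 = (339 - 18^2)/1 = 15/1 = 15: (m_11, d_11) = (m_1, d_1) = (18, 15), so from here the quotients repeat a_1, ..., a_10; the period length is 10.
So sqrt(339) = [18; (2, 2, 2, 1, 17, 1, 2, 2, 2, 36)] with period length k = 10.
k is even, so the fundamental solution of x^2 - 339y^2 = 1 is (p_{k-1}, q_{k-1}) = (p_9, q_9); compute convergents through index 9.
Convergents (p_i = a_i*p_{i-1} + p_{i-2}, q_i = a_i*q_{i-1} + q_{i-2} with p_{-2}=0, p_{-1}=1, q_{-2}=1, q_{-1}=0):
  i=0: a_0=18, p_0 = 18*1 + 0 = 18, q_0 = 18*0 + 1 = 1.
  i=1: a_1=2, p_1 = 2*18 + 1 = 37, q_1 = 2*1 + 0 = 2.
  i=2: a_2=2, p_2 = 2*37 + 18 = 92, q_2 = 2*2 + 1 = 5.
  i=3: a_3=2, p_3 = 2*92 + 37 = 221, q_3 = 2*5 + 2 = 12.
  i=4: a_4=1, p_4 = 1*221 + 92 = 313, q_4 = 1*12 + 5 = 17.
  i=5: a_5=17, p_5 = 17*313 + 221 = 5542, q_5 = 17*17 + 12 = 301.
  i=6: a_6=1, p_6 = 1*5542 + 313 = 5855, q_6 = 1*301 + 17 = 318.
  i=7: a_7=2, p_7 = 2*5855 + 5542 = 17252, q_7 = 2*318 + 301 = 937.
  i=8: a_8=2, p_8 = 2*17252 + 5855 = 40359, q_8 = 2*937 + 318 = 2192.
  i=9: a_9=2, p_9 = 2*40359 + 17252 = 97970, q_9 = 2*2192 + 937 = 5321.
Check: 97970^2 - 339*5321^2 = 9598120900 - 9598120899 = 1, so (x, y) = (97970, 5321) solves the equation, and by the theorem it is the least positive solution.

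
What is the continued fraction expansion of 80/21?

[3; 1, 4, 4]

Run the Euclidean algorithm on 80 and 21; the successive quotients are the partial quotients a_0, a_1, ... (each step inverts the fractional part left over by the previous one):
  80 = 3*21 + 17, so a_0 = 3.
  21 = 1*17 + 4, so a_1 = 1.
  17 = 4*4 + 1, so a_2 = 4.
  4 = 4*1 + 0, so a_3 = 4.
The remainder reaches 0 after 4 divisions, so the expansion has 4 partial quotients, read off in order.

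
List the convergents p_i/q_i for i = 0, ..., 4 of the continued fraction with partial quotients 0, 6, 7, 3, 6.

0/1, 1/6, 7/43, 22/135, 139/853

Using the convergent recurrence p_i = a_i*p_{i-1} + p_{i-2}, q_i = a_i*q_{i-1} + q_{i-2} with p_{-2}=0, p_{-1}=1, q_{-2}=1, q_{-1}=0:
  i=0: a_0=0, p_0 = 0*1 + 0 = 0, q_0 = 0*0 + 1 = 1.
  i=1: a_1=6, p_1 = 6*0 + 1 = 1, q_1 = 6*1 + 0 = 6.
  i=2: a_2=7, p_2 = 7*1 + 0 = 7, q_2 = 7*6 + 1 = 43.
  i=3: a_3=3, p_3 = 3*7 + 1 = 22, q_3 = 3*43 + 6 = 135.
  i=4: a_4=6, p_4 = 6*22 + 7 = 139, q_4 = 6*135 + 43 = 853.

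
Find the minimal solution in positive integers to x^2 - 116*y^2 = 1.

First expand sqrt(116) as a continued fraction. With x_i = (sqrt(116) + m_i)/d_i and (m_0, d_0) = (0, 1): a_0 = floor(sqrt(116)) = 10, since 10^2 = 100 <= 116 < 121 = 11^2.
Iterate m_{i+1} = d_i*a_i - m_i, d_{i+1} = (116 - m_{i+1}^2)/d_i, a_{i+1} = floor((a_0 + m_{i+1})/d_{i+1}):
  m_1 = 1*10 - 0 = 10, d_1 = (116 - 10^2)/1 = 16/1 = 16, a_1 = floor((10 + 10)/16) = 1.
  m_2 = 16*1 - 10 = 6, d_2 = (116 - 6^2)/16 = 80/16 = 5, a_2 = floor((10 + 6)/5) = 3.
  m_3 = 5*3 - 6 = 9, d_3 = (116 - 9^2)/5 = 35/5 = 7, a_3 = floor((10 + 9)/7) = 2.
  m_4 = 7*2 - 9 = 5, d_4 = (116 - 5^2)/7 = 91/7 = 13, a_4 = floor((10 + 5)/13) = 1.
  m_5 = 13*1 - 5 = 8, d_5 = (116 - 8^2)/13 = 52/13 = 4, a_5 = floor((10 + 8)/4) = 4.
  m_6 = 4*4 - 8 = 8, d_6 = (116 - 8^2)/4 = 52/4 = 13, a_6 = floor((10 + 8)/13) = 1.
  m_7 = 13*1 - 8 = 5, d_7 = (116 - 5^2)/13 = 91/13 = 7, a_7 = floor((10 + 5)/7) = 2.
  m_8 = 7*2 - 5 = 9, d_8 = (116 - 9^2)/7 = 35/7 = 5, a_8 = floor((10 + 9)/5) = 3.
  m_9 = 5*3 - 9 = 6, d_9 = (116 - 6^2)/5 = 80/5 = 16, a_9 = floor((10 + 6)/16) = 1.
  m_10 = 16*1 - 6 = 10, d_10 = (116 - 10^2)/16 = 16/16 = 1, a_10 = floor((10 + 10)/1) = 20.
  m_11 = 1*20 - 10 = 10, d_11 = (116 - 10^2)/1 = 16/1 = 16: (m_11, d_11) = (m_1, d_1) = (10, 16), so from here the quotients repeat a_1, ..., a_10; the period length is 10.
So sqrt(116) = [10; (1, 3, 2, 1, 4, 1, 2, 3, 1, 20)] with period length k = 10.
k is even, so the fundamental solution of x^2 - 116y^2 = 1 is (p_{k-1}, q_{k-1}) = (p_9, q_9); compute convergents through index 9.
Convergents (p_i = a_i*p_{i-1} + p_{i-2}, q_i = a_i*q_{i-1} + q_{i-2} with p_{-2}=0, p_{-1}=1, q_{-2}=1, q_{-1}=0):
  i=0: a_0=10, p_0 = 10*1 + 0 = 10, q_0 = 10*0 + 1 = 1.
  i=1: a_1=1, p_1 = 1*10 + 1 = 11, q_1 = 1*1 + 0 = 1.
  i=2: a_2=3, p_2 = 3*11 + 10 = 43, q_2 = 3*1 + 1 = 4.
  i=3: a_3=2, p_3 = 2*43 + 11 = 97, q_3 = 2*4 + 1 = 9.
  i=4: a_4=1, p_4 = 1*97 + 43 = 140, q_4 = 1*9 + 4 = 13.
  i=5: a_5=4, p_5 = 4*140 + 97 = 657, q_5 = 4*13 + 9 = 61.
  i=6: a_6=1, p_6 = 1*657 + 140 = 797, q_6 = 1*61 + 13 = 74.
  i=7: a_7=2, p_7 = 2*797 + 657 = 2251, q_7 = 2*74 + 61 = 209.
  i=8: a_8=3, p_8 = 3*2251 + 797 = 7550, q_8 = 3*209 + 74 = 701.
  i=9: a_9=1, p_9 = 1*7550 + 2251 = 9801, q_9 = 1*701 + 209 = 910.
Check: 9801^2 - 116*910^2 = 96059601 - 96059600 = 1, so (x, y) = (9801, 910) solves the equation, and by the theorem it is the least positive solution.

(x, y) = (9801, 910)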